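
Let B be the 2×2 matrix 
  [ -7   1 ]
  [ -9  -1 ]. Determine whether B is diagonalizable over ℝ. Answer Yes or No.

No

Characteristic polynomial: p(λ) = λ^2 + 8λ + 16 = (λ + 4)^2.
λ = -4 has algebraic multiplicity 2; rank(B + 4I) = 1, so geometric multiplicity = 1.
Geometric multiplicity < algebraic multiplicity, so B is not diagonalizable.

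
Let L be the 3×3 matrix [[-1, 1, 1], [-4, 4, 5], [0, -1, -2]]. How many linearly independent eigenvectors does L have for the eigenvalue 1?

1

L − 1I = [[-2, 1, 1], [-4, 3, 5], [0, -1, -3]].
This matrix has rank 2, so its null space has dimension 3 − 2 = 1.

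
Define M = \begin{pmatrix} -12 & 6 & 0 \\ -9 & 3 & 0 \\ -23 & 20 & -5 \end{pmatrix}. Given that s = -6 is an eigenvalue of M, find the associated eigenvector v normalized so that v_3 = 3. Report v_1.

M + 6I = [[-6, 6, 0], [-9, 9, 0], [-23, 20, 1]].
Solving (M + 6I)v = 0 gives the eigenspace spanned by (1, 1, 3).
With v_3 = 3, v = (1, 1, 3), so v_1 = 1.

1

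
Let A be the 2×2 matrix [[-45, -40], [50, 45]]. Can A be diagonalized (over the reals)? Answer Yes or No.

Yes

Characteristic polynomial: p(s) = s^2 - 25 = (s - 5)(s + 5).
All 2 eigenvalues are distinct, so A is diagonalizable.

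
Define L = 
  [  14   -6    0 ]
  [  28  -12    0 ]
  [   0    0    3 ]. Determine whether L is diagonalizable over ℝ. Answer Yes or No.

Characteristic polynomial: p(μ) = μ^3 - 5μ^2 + 6μ = μ(μ - 3)(μ - 2).
All 3 eigenvalues are distinct, so L is diagonalizable.

Yes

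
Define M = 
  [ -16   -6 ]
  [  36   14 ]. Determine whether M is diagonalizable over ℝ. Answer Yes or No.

Characteristic polynomial: p(λ) = λ^2 + 2λ - 8 = (λ - 2)(λ + 4).
All 2 eigenvalues are distinct, so M is diagonalizable.

Yes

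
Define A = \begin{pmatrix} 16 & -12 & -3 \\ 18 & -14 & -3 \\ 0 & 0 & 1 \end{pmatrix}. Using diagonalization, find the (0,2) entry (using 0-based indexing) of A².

Characteristic polynomial: μ^3 - 3μ^2 - 6μ + 8 = (μ - 4)(μ - 1)(μ + 2), so the eigenvalues are -2, 1, 4.
μ=4: eigenvector (1, 1, 0).
μ=1: eigenvector (1, 1, 1).
μ=-2: eigenvector (2, 3, 0).
P = [[1, 1, 2], [1, 1, 3], [0, 1, 0]], D = diag(4, 1, -2), P⁻¹ = [[3, -2, -1], [0, 0, 1], [-1, 1, 0]].
A² = P·diag(16, 1, 4)·P⁻¹ = [[40, -24, -15], [36, -20, -15], [0, 0, 1]].
The requested entry is -15.

-15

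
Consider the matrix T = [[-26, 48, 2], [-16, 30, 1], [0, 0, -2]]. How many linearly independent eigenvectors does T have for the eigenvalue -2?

1

T + 2I = [[-24, 48, 2], [-16, 32, 1], [0, 0, 0]].
This matrix has rank 2, so its null space has dimension 3 − 2 = 1.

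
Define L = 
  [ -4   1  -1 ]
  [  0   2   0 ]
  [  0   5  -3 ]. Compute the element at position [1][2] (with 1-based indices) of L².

Characteristic polynomial: s^3 + 5s^2 - 2s - 24 = (s - 2)(s + 3)(s + 4), so the eigenvalues are -4, -3, 2.
s=2: eigenvector (0, 1, 1).
s=-3: eigenvector (-1, 0, 1).
s=-4: eigenvector (-1, 0, 0).
P = [[0, -1, -1], [1, 0, 0], [1, 1, 0]], D = diag(2, -3, -4), P⁻¹ = [[0, 1, 0], [0, -1, 1], [-1, 1, -1]].
L² = P·diag(4, 9, 16)·P⁻¹ = [[16, -7, 7], [0, 4, 0], [0, -5, 9]].
The requested entry is -7.

-7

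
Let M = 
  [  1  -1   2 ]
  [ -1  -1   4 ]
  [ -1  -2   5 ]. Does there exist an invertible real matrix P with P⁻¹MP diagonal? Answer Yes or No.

No

Characteristic polynomial: p(λ) = λ^3 - 5λ^2 + 8λ - 4 = (λ - 2)^2(λ - 1).
λ = 2 has algebraic multiplicity 2; rank(M − 2I) = 2, so geometric multiplicity = 1.
Geometric multiplicity < algebraic multiplicity, so M is not diagonalizable.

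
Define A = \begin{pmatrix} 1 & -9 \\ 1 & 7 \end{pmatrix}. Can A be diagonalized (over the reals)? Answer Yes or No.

No

Characteristic polynomial: p(λ) = λ^2 - 8λ + 16 = (λ - 4)^2.
λ = 4 has algebraic multiplicity 2; rank(A − 4I) = 1, so geometric multiplicity = 1.
Geometric multiplicity < algebraic multiplicity, so A is not diagonalizable.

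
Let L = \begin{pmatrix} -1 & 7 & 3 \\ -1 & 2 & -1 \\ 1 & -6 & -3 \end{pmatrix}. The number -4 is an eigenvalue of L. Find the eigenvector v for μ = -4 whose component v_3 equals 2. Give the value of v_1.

-2

L + 4I = [[3, 7, 3], [-1, 6, -1], [1, -6, 1]].
Solving (L + 4I)v = 0 gives the eigenspace spanned by (-2, 0, 2).
With v_3 = 2, v = (-2, 0, 2), so v_1 = -2.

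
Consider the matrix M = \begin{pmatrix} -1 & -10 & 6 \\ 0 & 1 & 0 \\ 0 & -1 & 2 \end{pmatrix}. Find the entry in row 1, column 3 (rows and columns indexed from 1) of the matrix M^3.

18

Characteristic polynomial: s^3 - 2s^2 - s + 2 = (s - 2)(s - 1)(s + 1), so the eigenvalues are -1, 1, 2.
s=-1: eigenvector (1, 0, 0).
s=1: eigenvector (-2, 1, 1).
s=2: eigenvector (2, 0, 1).
P = [[1, -2, 2], [0, 1, 0], [0, 1, 1]], D = diag(-1, 1, 2), P⁻¹ = [[1, 4, -2], [0, 1, 0], [0, -1, 1]].
M³ = P·diag(-1, 1, 8)·P⁻¹ = [[-1, -22, 18], [0, 1, 0], [0, -7, 8]].
The requested entry is 18.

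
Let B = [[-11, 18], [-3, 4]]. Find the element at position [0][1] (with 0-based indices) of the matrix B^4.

-3654

Characteristic polynomial: s^2 + 7s + 10 = (s + 2)(s + 5), so the eigenvalues are -5, -2.
s=-5: eigenvector (3, 1).
s=-2: eigenvector (2, 1).
P = [[3, 2], [1, 1]], D = diag(-5, -2), P⁻¹ = [[1, -2], [-1, 3]].
B⁴ = P·diag(625, 16)·P⁻¹ = [[1843, -3654], [609, -1202]].
The requested entry is -3654.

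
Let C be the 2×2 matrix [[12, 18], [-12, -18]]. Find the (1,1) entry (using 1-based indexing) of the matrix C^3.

Characteristic polynomial: μ^2 + 6μ = μ(μ + 6), so the eigenvalues are -6, 0.
μ=0: eigenvector (3, -2).
μ=-6: eigenvector (-1, 1).
P = [[3, -1], [-2, 1]], D = diag(0, -6), P⁻¹ = [[1, 1], [2, 3]].
C³ = P·diag(0, -216)·P⁻¹ = [[432, 648], [-432, -648]].
The requested entry is 432.

432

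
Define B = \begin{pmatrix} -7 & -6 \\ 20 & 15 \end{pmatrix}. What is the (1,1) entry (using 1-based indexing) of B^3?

Characteristic polynomial: r^2 - 8r + 15 = (r - 5)(r - 3), so the eigenvalues are 3, 5.
r=3: eigenvector (3, -5).
r=5: eigenvector (1, -2).
P = [[3, 1], [-5, -2]], D = diag(3, 5), P⁻¹ = [[2, 1], [-5, -3]].
B³ = P·diag(27, 125)·P⁻¹ = [[-463, -294], [980, 615]].
The requested entry is -463.

-463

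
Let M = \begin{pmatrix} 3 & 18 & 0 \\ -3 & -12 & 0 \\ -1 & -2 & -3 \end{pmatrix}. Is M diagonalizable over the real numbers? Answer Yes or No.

Characteristic polynomial: p(μ) = μ^3 + 12μ^2 + 45μ + 54 = (μ + 3)^2(μ + 6).
μ = -3 has algebraic multiplicity 2; rank(M + 3I) = 2, so geometric multiplicity = 1.
Geometric multiplicity < algebraic multiplicity, so M is not diagonalizable.

No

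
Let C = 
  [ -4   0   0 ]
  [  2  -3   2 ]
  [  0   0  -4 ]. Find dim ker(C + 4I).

2

C + 4I = [[0, 0, 0], [2, 1, 2], [0, 0, 0]].
This matrix has rank 1, so its null space has dimension 3 − 1 = 2.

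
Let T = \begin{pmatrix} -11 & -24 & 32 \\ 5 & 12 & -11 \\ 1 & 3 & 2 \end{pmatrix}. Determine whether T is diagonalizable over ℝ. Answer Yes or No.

Characteristic polynomial: p(r) = r^3 - 3r^2 - 9r + 27 = (r - 3)^2(r + 3).
r = 3 has algebraic multiplicity 2; rank(T − 3I) = 2, so geometric multiplicity = 1.
Geometric multiplicity < algebraic multiplicity, so T is not diagonalizable.

No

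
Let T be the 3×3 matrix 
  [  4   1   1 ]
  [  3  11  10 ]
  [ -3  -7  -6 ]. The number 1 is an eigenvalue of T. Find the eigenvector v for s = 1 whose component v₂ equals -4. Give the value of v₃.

T − 1I = [[3, 1, 1], [3, 10, 10], [-3, -7, -7]].
Solving (T − 1I)v = 0 gives the eigenspace spanned by (0, -4, 4).
With v₂ = -4, v = (0, -4, 4), so v₃ = 4.

4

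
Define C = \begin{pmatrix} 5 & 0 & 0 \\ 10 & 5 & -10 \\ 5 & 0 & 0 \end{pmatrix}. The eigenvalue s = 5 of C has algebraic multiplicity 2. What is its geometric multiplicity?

C − 5I = [[0, 0, 0], [10, 0, -10], [5, 0, -5]].
This matrix has rank 1, so its null space has dimension 3 − 1 = 2.

2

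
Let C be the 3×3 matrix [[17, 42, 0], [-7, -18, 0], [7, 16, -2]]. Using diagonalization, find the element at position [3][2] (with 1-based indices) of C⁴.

-590

Characteristic polynomial: r^3 + 3r^2 - 10r - 24 = (r - 3)(r + 2)(r + 4), so the eigenvalues are -4, -2, 3.
r=3: eigenvector (3, -1, 1).
r=-4: eigenvector (-2, 1, -1).
r=-2: eigenvector (0, 0, 1).
P = [[3, -2, 0], [-1, 1, 0], [1, -1, 1]], D = diag(3, -4, -2), P⁻¹ = [[1, 2, 0], [1, 3, 0], [0, 1, 1]].
C⁴ = P·diag(81, 256, 16)·P⁻¹ = [[-269, -1050, 0], [175, 606, 0], [-175, -590, 16]].
The requested entry is -590.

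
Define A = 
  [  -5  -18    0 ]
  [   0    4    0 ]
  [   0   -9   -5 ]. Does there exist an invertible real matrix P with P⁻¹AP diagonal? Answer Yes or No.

Characteristic polynomial: p(s) = s^3 + 6s^2 - 15s - 100 = (s - 4)(s + 5)^2.
s = -5 has algebraic multiplicity 2; rank(A + 5I) = 1, so geometric multiplicity = 2.
Every eigenvalue has geometric = algebraic multiplicity, so A is diagonalizable.

Yes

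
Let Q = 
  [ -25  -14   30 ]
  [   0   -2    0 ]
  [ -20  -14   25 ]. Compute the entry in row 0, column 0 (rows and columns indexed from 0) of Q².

25

Characteristic polynomial: r^3 + 2r^2 - 25r - 50 = (r - 5)(r + 2)(r + 5), so the eigenvalues are -5, -2, 5.
r=5: eigenvector (1, 0, 1).
r=-2: eigenvector (2, 1, 2).
r=-5: eigenvector (-3, 0, -2).
P = [[1, 2, -3], [0, 1, 0], [1, 2, -2]], D = diag(5, -2, -5), P⁻¹ = [[-2, -2, 3], [0, 1, 0], [-1, 0, 1]].
Q² = P·diag(25, 4, 25)·P⁻¹ = [[25, -42, 0], [0, 4, 0], [0, -42, 25]].
The requested entry is 25.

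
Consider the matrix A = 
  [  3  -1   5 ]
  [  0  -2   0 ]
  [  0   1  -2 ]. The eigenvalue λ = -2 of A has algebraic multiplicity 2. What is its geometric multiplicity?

A + 2I = [[5, -1, 5], [0, 0, 0], [0, 1, 0]].
This matrix has rank 2, so its null space has dimension 3 − 2 = 1.

1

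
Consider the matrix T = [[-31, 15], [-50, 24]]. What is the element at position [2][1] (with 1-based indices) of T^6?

Characteristic polynomial: μ^2 + 7μ + 6 = (μ + 1)(μ + 6), so the eigenvalues are -6, -1.
μ=-1: eigenvector (1, 2).
μ=-6: eigenvector (-3, -5).
P = [[1, -3], [2, -5]], D = diag(-1, -6), P⁻¹ = [[-5, 3], [-2, 1]].
T⁶ = P·diag(1, 46656)·P⁻¹ = [[279931, -139965], [466550, -233274]].
The requested entry is 466550.

466550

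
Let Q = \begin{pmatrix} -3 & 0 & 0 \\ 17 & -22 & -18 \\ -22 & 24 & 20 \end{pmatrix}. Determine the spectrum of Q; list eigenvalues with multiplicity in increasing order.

Characteristic polynomial: p(r) = r^3 + 5r^2 - 2r - 24 = (r - 2)(r + 3)(r + 4).
Roots (with multiplicity): -4, -3, 2.

-4, -3, 2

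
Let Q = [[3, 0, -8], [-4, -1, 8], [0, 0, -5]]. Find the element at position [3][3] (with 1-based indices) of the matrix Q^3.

-125

Characteristic polynomial: μ^3 + 3μ^2 - 13μ - 15 = (μ - 3)(μ + 1)(μ + 5), so the eigenvalues are -5, -1, 3.
μ=3: eigenvector (1, -1, 0).
μ=-5: eigenvector (1, -1, 1).
μ=-1: eigenvector (0, 1, 0).
P = [[1, 1, 0], [-1, -1, 1], [0, 1, 0]], D = diag(3, -5, -1), P⁻¹ = [[1, 0, -1], [0, 0, 1], [1, 1, 0]].
Q³ = P·diag(27, -125, -1)·P⁻¹ = [[27, 0, -152], [-28, -1, 152], [0, 0, -125]].
The requested entry is -125.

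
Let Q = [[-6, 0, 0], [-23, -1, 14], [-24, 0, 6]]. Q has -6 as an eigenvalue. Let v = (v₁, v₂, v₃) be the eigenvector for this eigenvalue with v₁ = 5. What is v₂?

-5

Q + 6I = [[0, 0, 0], [-23, 5, 14], [-24, 0, 12]].
Solving (Q + 6I)v = 0 gives the eigenspace spanned by (5, -5, 10).
With v₁ = 5, v = (5, -5, 10), so v₂ = -5.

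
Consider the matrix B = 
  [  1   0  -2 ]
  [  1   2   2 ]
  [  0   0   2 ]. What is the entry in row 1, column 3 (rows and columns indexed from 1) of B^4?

Characteristic polynomial: r^3 - 5r^2 + 8r - 4 = (r - 2)^2(r - 1), so the eigenvalues are 1, 2, 2.
r=1: eigenvector (1, -1, 0).
r=2: eigenvector (0, 1, 0).
r=2: eigenvector (-2, 1, 1).
P = [[1, 0, -2], [-1, 1, 1], [0, 0, 1]], D = diag(1, 2, 2), P⁻¹ = [[1, 0, 2], [1, 1, 1], [0, 0, 1]].
B⁴ = P·diag(1, 16, 16)·P⁻¹ = [[1, 0, -30], [15, 16, 30], [0, 0, 16]].
The requested entry is -30.

-30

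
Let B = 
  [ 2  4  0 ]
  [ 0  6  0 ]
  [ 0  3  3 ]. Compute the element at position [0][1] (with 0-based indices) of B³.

208

Characteristic polynomial: μ^3 - 11μ^2 + 36μ - 36 = (μ - 6)(μ - 3)(μ - 2), so the eigenvalues are 2, 3, 6.
μ=2: eigenvector (1, 0, 0).
μ=6: eigenvector (1, 1, 1).
μ=3: eigenvector (0, 0, 1).
P = [[1, 1, 0], [0, 1, 0], [0, 1, 1]], D = diag(2, 6, 3), P⁻¹ = [[1, -1, 0], [0, 1, 0], [0, -1, 1]].
B³ = P·diag(8, 216, 27)·P⁻¹ = [[8, 208, 0], [0, 216, 0], [0, 189, 27]].
The requested entry is 208.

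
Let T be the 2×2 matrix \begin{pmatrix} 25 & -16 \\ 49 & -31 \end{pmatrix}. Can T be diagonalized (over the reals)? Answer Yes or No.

Characteristic polynomial: p(s) = s^2 + 6s + 9 = (s + 3)^2.
s = -3 has algebraic multiplicity 2; rank(T + 3I) = 1, so geometric multiplicity = 1.
Geometric multiplicity < algebraic multiplicity, so T is not diagonalizable.

No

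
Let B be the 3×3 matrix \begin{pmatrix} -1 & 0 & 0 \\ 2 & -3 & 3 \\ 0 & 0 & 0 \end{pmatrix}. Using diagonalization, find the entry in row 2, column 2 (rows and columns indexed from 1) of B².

9

Characteristic polynomial: λ^3 + 4λ^2 + 3λ = λ(λ + 1)(λ + 3), so the eigenvalues are -3, -1, 0.
λ=-1: eigenvector (1, 1, 0).
λ=-3: eigenvector (0, 1, 0).
λ=0: eigenvector (0, 1, 1).
P = [[1, 0, 0], [1, 1, 1], [0, 0, 1]], D = diag(-1, -3, 0), P⁻¹ = [[1, 0, 0], [-1, 1, -1], [0, 0, 1]].
B² = P·diag(1, 9, 0)·P⁻¹ = [[1, 0, 0], [-8, 9, -9], [0, 0, 0]].
The requested entry is 9.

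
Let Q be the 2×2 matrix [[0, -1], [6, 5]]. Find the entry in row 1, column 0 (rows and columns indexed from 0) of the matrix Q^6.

Characteristic polynomial: s^2 - 5s + 6 = (s - 3)(s - 2), so the eigenvalues are 2, 3.
s=3: eigenvector (1, -3).
s=2: eigenvector (1, -2).
P = [[1, 1], [-3, -2]], D = diag(3, 2), P⁻¹ = [[-2, -1], [3, 1]].
Q⁶ = P·diag(729, 64)·P⁻¹ = [[-1266, -665], [3990, 2059]].
The requested entry is 3990.

3990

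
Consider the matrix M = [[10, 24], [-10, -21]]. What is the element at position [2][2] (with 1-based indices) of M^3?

Characteristic polynomial: λ^2 + 11λ + 30 = (λ + 5)(λ + 6), so the eigenvalues are -6, -5.
λ=-6: eigenvector (3, -2).
λ=-5: eigenvector (8, -5).
P = [[3, 8], [-2, -5]], D = diag(-6, -5), P⁻¹ = [[-5, -8], [2, 3]].
M³ = P·diag(-216, -125)·P⁻¹ = [[1240, 2184], [-910, -1581]].
The requested entry is -1581.

-1581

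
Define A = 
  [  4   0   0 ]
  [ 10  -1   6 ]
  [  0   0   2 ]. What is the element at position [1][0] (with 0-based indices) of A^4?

510

Characteristic polynomial: s^3 - 5s^2 + 2s + 8 = (s - 4)(s - 2)(s + 1), so the eigenvalues are -1, 2, 4.
s=4: eigenvector (1, 2, 0).
s=2: eigenvector (0, 2, 1).
s=-1: eigenvector (0, 1, 0).
P = [[1, 0, 0], [2, 2, 1], [0, 1, 0]], D = diag(4, 2, -1), P⁻¹ = [[1, 0, 0], [0, 0, 1], [-2, 1, -2]].
A⁴ = P·diag(256, 16, 1)·P⁻¹ = [[256, 0, 0], [510, 1, 30], [0, 0, 16]].
The requested entry is 510.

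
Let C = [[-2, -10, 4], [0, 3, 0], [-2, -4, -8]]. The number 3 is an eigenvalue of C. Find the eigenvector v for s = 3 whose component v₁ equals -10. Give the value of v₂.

C − 3I = [[-5, -10, 4], [0, 0, 0], [-2, -4, -11]].
Solving (C − 3I)v = 0 gives the eigenspace spanned by (-10, 5, 0).
With v₁ = -10, v = (-10, 5, 0), so v₂ = 5.

5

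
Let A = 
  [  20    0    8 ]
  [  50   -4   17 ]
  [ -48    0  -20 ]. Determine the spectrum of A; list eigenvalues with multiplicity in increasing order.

-4, -4, 4

Characteristic polynomial: p(r) = r^3 + 4r^2 - 16r - 64 = (r - 4)(r + 4)^2.
Roots (with multiplicity): -4, -4, 4.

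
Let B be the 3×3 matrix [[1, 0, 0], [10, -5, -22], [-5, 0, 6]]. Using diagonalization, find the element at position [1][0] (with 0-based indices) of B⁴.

Characteristic polynomial: r^3 - 2r^2 - 29r + 30 = (r - 6)(r - 1)(r + 5), so the eigenvalues are -5, 1, 6.
r=1: eigenvector (1, -2, 1).
r=-5: eigenvector (0, 1, 0).
r=6: eigenvector (0, -2, 1).
P = [[1, 0, 0], [-2, 1, -2], [1, 0, 1]], D = diag(1, -5, 6), P⁻¹ = [[1, 0, 0], [0, 1, 2], [-1, 0, 1]].
B⁴ = P·diag(1, 625, 1296)·P⁻¹ = [[1, 0, 0], [2590, 625, -1342], [-1295, 0, 1296]].
The requested entry is 2590.

2590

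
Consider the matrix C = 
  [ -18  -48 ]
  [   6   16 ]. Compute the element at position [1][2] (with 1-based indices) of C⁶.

1536

Characteristic polynomial: μ^2 + 2μ = μ(μ + 2), so the eigenvalues are -2, 0.
μ=0: eigenvector (-8, 3).
μ=-2: eigenvector (-3, 1).
P = [[-8, -3], [3, 1]], D = diag(0, -2), P⁻¹ = [[1, 3], [-3, -8]].
C⁶ = P·diag(0, 64)·P⁻¹ = [[576, 1536], [-192, -512]].
The requested entry is 1536.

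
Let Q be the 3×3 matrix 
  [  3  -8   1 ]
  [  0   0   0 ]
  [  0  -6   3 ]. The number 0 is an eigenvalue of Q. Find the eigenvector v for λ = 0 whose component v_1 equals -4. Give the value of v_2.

-2

Q = [[3, -8, 1], [0, 0, 0], [0, -6, 3]].
Solving (Q)v = 0 gives the eigenspace spanned by (-4, -2, -4).
With v_1 = -4, v = (-4, -2, -4), so v_2 = -2.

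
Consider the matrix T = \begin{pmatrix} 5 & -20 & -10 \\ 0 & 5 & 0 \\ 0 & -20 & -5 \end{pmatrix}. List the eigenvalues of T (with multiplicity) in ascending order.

Characteristic polynomial: p(μ) = μ^3 - 5μ^2 - 25μ + 125 = (μ - 5)^2(μ + 5).
Roots (with multiplicity): -5, 5, 5.

-5, 5, 5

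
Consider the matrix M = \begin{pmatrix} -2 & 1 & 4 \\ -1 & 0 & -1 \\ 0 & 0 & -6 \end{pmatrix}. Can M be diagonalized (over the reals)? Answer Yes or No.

No

Characteristic polynomial: p(μ) = μ^3 + 8μ^2 + 13μ + 6 = (μ + 1)^2(μ + 6).
μ = -1 has algebraic multiplicity 2; rank(M + 1I) = 2, so geometric multiplicity = 1.
Geometric multiplicity < algebraic multiplicity, so M is not diagonalizable.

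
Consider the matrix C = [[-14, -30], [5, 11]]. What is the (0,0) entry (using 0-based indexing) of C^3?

-194

Characteristic polynomial: λ^2 + 3λ - 4 = (λ - 1)(λ + 4), so the eigenvalues are -4, 1.
λ=1: eigenvector (-2, 1).
λ=-4: eigenvector (3, -1).
P = [[-2, 3], [1, -1]], D = diag(1, -4), P⁻¹ = [[1, 3], [1, 2]].
C³ = P·diag(1, -64)·P⁻¹ = [[-194, -390], [65, 131]].
The requested entry is -194.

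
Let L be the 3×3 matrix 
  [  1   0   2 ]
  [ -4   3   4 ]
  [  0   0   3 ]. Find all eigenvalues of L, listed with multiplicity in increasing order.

1, 3, 3

Characteristic polynomial: p(μ) = μ^3 - 7μ^2 + 15μ - 9 = (μ - 3)^2(μ - 1).
Roots (with multiplicity): 1, 3, 3.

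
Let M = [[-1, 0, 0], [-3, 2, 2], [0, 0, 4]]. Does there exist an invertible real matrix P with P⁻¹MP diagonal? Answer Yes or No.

Yes

Characteristic polynomial: p(t) = t^3 - 5t^2 + 2t + 8 = (t - 4)(t - 2)(t + 1).
All 3 eigenvalues are distinct, so M is diagonalizable.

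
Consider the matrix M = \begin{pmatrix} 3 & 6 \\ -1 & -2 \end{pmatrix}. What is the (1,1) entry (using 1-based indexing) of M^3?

Characteristic polynomial: λ^2 - λ = λ(λ - 1), so the eigenvalues are 0, 1.
λ=0: eigenvector (-2, 1).
λ=1: eigenvector (-3, 1).
P = [[-2, -3], [1, 1]], D = diag(0, 1), P⁻¹ = [[1, 3], [-1, -2]].
M³ = P·diag(0, 1)·P⁻¹ = [[3, 6], [-1, -2]].
The requested entry is 3.

3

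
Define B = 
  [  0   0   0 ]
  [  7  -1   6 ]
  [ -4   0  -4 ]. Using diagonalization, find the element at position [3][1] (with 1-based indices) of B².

Characteristic polynomial: t^3 + 5t^2 + 4t = t(t + 1)(t + 4), so the eigenvalues are -4, -1, 0.
t=0: eigenvector (1, 1, -1).
t=-1: eigenvector (0, 1, 0).
t=-4: eigenvector (0, -2, 1).
P = [[1, 0, 0], [1, 1, -2], [-1, 0, 1]], D = diag(0, -1, -4), P⁻¹ = [[1, 0, 0], [1, 1, 2], [1, 0, 1]].
B² = P·diag(0, 1, 16)·P⁻¹ = [[0, 0, 0], [-31, 1, -30], [16, 0, 16]].
The requested entry is 16.

16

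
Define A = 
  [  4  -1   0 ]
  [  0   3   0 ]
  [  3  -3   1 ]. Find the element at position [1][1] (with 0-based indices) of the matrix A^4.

81

Characteristic polynomial: t^3 - 8t^2 + 19t - 12 = (t - 4)(t - 3)(t - 1), so the eigenvalues are 1, 3, 4.
t=4: eigenvector (1, 0, 1).
t=3: eigenvector (1, 1, 0).
t=1: eigenvector (0, 0, 1).
P = [[1, 1, 0], [0, 1, 0], [1, 0, 1]], D = diag(4, 3, 1), P⁻¹ = [[1, -1, 0], [0, 1, 0], [-1, 1, 1]].
A⁴ = P·diag(256, 81, 1)·P⁻¹ = [[256, -175, 0], [0, 81, 0], [255, -255, 1]].
The requested entry is 81.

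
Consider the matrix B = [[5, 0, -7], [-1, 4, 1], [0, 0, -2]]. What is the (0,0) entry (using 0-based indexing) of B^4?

625

Characteristic polynomial: r^3 - 7r^2 + 2r + 40 = (r - 5)(r - 4)(r + 2), so the eigenvalues are -2, 4, 5.
r=4: eigenvector (0, 1, 0).
r=5: eigenvector (1, -1, 0).
r=-2: eigenvector (1, 0, 1).
P = [[0, 1, 1], [1, -1, 0], [0, 0, 1]], D = diag(4, 5, -2), P⁻¹ = [[1, 1, -1], [1, 0, -1], [0, 0, 1]].
B⁴ = P·diag(256, 625, 16)·P⁻¹ = [[625, 0, -609], [-369, 256, 369], [0, 0, 16]].
The requested entry is 625.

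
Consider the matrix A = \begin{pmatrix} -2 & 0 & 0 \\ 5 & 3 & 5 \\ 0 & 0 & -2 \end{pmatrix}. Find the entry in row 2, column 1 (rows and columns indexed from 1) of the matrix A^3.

Characteristic polynomial: s^3 + s^2 - 8s - 12 = (s - 3)(s + 2)^2, so the eigenvalues are -2, -2, 3.
s=-2: eigenvector (1, 0, -1).
s=3: eigenvector (0, 1, 0).
s=-2: eigenvector (0, -1, 1).
P = [[1, 0, 0], [0, 1, -1], [-1, 0, 1]], D = diag(-2, 3, -2), P⁻¹ = [[1, 0, 0], [1, 1, 1], [1, 0, 1]].
A³ = P·diag(-8, 27, -8)·P⁻¹ = [[-8, 0, 0], [35, 27, 35], [0, 0, -8]].
The requested entry is 35.

35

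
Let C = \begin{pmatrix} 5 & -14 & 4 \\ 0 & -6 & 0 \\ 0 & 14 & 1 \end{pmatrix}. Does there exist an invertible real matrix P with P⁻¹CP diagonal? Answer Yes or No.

Yes

Characteristic polynomial: p(s) = s^3 - 31s + 30 = (s - 5)(s - 1)(s + 6).
All 3 eigenvalues are distinct, so C is diagonalizable.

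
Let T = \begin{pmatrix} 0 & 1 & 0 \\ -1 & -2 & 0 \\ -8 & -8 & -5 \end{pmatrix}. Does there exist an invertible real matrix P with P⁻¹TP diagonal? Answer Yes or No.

Characteristic polynomial: p(r) = r^3 + 7r^2 + 11r + 5 = (r + 1)^2(r + 5).
r = -1 has algebraic multiplicity 2; rank(T + 1I) = 2, so geometric multiplicity = 1.
Geometric multiplicity < algebraic multiplicity, so T is not diagonalizable.

No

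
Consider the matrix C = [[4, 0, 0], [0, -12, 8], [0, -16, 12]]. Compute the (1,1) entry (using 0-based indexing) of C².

16

Characteristic polynomial: λ^3 - 4λ^2 - 16λ + 64 = (λ - 4)^2(λ + 4), so the eigenvalues are -4, 4, 4.
λ=4: eigenvector (1, 0, 0).
λ=-4: eigenvector (0, 1, 1).
λ=4: eigenvector (2, 1, 2).
P = [[1, 0, 2], [0, 1, 1], [0, 1, 2]], D = diag(4, -4, 4), P⁻¹ = [[1, 2, -2], [0, 2, -1], [0, -1, 1]].
C² = P·diag(16, 16, 16)·P⁻¹ = [[16, 0, 0], [0, 16, 0], [0, 0, 16]].
The requested entry is 16.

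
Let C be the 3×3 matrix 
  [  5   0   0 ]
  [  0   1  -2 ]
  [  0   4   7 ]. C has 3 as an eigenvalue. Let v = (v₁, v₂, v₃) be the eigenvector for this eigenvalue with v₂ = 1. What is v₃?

C − 3I = [[2, 0, 0], [0, -2, -2], [0, 4, 4]].
Solving (C − 3I)v = 0 gives the eigenspace spanned by (0, 1, -1).
With v₂ = 1, v = (0, 1, -1), so v₃ = -1.

-1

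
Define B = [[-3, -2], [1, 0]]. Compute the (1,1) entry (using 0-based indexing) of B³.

Characteristic polynomial: λ^2 + 3λ + 2 = (λ + 1)(λ + 2), so the eigenvalues are -2, -1.
λ=-1: eigenvector (1, -1).
λ=-2: eigenvector (2, -1).
P = [[1, 2], [-1, -1]], D = diag(-1, -2), P⁻¹ = [[-1, -2], [1, 1]].
B³ = P·diag(-1, -8)·P⁻¹ = [[-15, -14], [7, 6]].
The requested entry is 6.

6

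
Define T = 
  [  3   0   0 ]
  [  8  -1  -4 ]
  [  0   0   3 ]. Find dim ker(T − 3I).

2

T − 3I = [[0, 0, 0], [8, -4, -4], [0, 0, 0]].
This matrix has rank 1, so its null space has dimension 3 − 1 = 2.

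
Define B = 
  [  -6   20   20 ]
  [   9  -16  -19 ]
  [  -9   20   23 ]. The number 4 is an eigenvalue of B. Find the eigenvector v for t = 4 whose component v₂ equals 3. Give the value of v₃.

-6

B − 4I = [[-10, 20, 20], [9, -20, -19], [-9, 20, 19]].
Solving (B − 4I)v = 0 gives the eigenspace spanned by (-6, 3, -6).
With v₂ = 3, v = (-6, 3, -6), so v₃ = -6.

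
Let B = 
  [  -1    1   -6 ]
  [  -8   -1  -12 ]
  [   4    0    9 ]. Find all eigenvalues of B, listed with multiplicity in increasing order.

1, 3, 3

Characteristic polynomial: p(μ) = μ^3 - 7μ^2 + 15μ - 9 = (μ - 3)^2(μ - 1).
Roots (with multiplicity): 1, 3, 3.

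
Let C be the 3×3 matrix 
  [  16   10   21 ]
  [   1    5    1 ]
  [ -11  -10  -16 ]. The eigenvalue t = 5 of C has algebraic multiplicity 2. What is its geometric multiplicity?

1

C − 5I = [[11, 10, 21], [1, 0, 1], [-11, -10, -21]].
This matrix has rank 2, so its null space has dimension 3 − 2 = 1.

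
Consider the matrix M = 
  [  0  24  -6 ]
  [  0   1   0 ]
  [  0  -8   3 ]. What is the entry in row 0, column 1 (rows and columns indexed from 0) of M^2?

72

Characteristic polynomial: r^3 - 4r^2 + 3r = r(r - 3)(r - 1), so the eigenvalues are 0, 1, 3.
r=0: eigenvector (1, 0, 0).
r=1: eigenvector (0, 1, 4).
r=3: eigenvector (-2, 0, 1).
P = [[1, 0, -2], [0, 1, 0], [0, 4, 1]], D = diag(0, 1, 3), P⁻¹ = [[1, -8, 2], [0, 1, 0], [0, -4, 1]].
M² = P·diag(0, 1, 9)·P⁻¹ = [[0, 72, -18], [0, 1, 0], [0, -32, 9]].
The requested entry is 72.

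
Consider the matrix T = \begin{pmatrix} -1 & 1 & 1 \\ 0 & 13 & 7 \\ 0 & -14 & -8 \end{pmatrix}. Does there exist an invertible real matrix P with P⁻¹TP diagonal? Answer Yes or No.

Characteristic polynomial: p(μ) = μ^3 - 4μ^2 - 11μ - 6 = (μ - 6)(μ + 1)^2.
μ = -1 has algebraic multiplicity 2; rank(T + 1I) = 2, so geometric multiplicity = 1.
Geometric multiplicity < algebraic multiplicity, so T is not diagonalizable.

No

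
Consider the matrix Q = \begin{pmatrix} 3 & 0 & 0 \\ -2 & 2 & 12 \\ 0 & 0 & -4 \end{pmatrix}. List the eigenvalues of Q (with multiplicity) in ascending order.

Characteristic polynomial: p(μ) = μ^3 - μ^2 - 14μ + 24 = (μ - 3)(μ - 2)(μ + 4).
Roots (with multiplicity): -4, 2, 3.

-4, 2, 3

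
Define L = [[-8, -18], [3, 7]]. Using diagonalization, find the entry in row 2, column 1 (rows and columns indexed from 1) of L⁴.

Characteristic polynomial: λ^2 + λ - 2 = (λ - 1)(λ + 2), so the eigenvalues are -2, 1.
λ=-2: eigenvector (3, -1).
λ=1: eigenvector (2, -1).
P = [[3, 2], [-1, -1]], D = diag(-2, 1), P⁻¹ = [[1, 2], [-1, -3]].
L⁴ = P·diag(16, 1)·P⁻¹ = [[46, 90], [-15, -29]].
The requested entry is -15.

-15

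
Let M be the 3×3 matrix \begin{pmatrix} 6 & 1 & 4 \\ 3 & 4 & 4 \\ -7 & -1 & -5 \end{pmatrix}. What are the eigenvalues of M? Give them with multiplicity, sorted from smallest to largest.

Characteristic polynomial: p(μ) = μ^3 - 5μ^2 + 3μ + 9 = (μ - 3)^2(μ + 1).
Roots (with multiplicity): -1, 3, 3.

-1, 3, 3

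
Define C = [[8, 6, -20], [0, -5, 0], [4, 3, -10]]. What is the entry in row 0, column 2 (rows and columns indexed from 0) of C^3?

Characteristic polynomial: t^3 + 7t^2 + 10t = t(t + 2)(t + 5), so the eigenvalues are -5, -2, 0.
t=0: eigenvector (5, 0, 2).
t=-2: eigenvector (2, 0, 1).
t=-5: eigenvector (2, -1, 1).
P = [[5, 2, 2], [0, 0, -1], [2, 1, 1]], D = diag(0, -2, -5), P⁻¹ = [[1, 0, -2], [-2, 1, 5], [0, -1, 0]].
C³ = P·diag(0, -8, -125)·P⁻¹ = [[32, 234, -80], [0, -125, 0], [16, 117, -40]].
The requested entry is -80.

-80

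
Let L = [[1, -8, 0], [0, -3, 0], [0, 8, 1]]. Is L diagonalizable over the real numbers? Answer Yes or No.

Yes

Characteristic polynomial: p(s) = s^3 + s^2 - 5s + 3 = (s - 1)^2(s + 3).
s = 1 has algebraic multiplicity 2; rank(L − 1I) = 1, so geometric multiplicity = 2.
Every eigenvalue has geometric = algebraic multiplicity, so L is diagonalizable.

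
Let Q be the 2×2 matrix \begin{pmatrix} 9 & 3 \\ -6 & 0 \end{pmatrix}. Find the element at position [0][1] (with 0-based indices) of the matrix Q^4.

1215

Characteristic polynomial: μ^2 - 9μ + 18 = (μ - 6)(μ - 3), so the eigenvalues are 3, 6.
μ=6: eigenvector (1, -1).
μ=3: eigenvector (1, -2).
P = [[1, 1], [-1, -2]], D = diag(6, 3), P⁻¹ = [[2, 1], [-1, -1]].
Q⁴ = P·diag(1296, 81)·P⁻¹ = [[2511, 1215], [-2430, -1134]].
The requested entry is 1215.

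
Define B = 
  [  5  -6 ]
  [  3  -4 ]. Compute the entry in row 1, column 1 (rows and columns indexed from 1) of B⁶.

Characteristic polynomial: s^2 - s - 2 = (s - 2)(s + 1), so the eigenvalues are -1, 2.
s=2: eigenvector (-2, -1).
s=-1: eigenvector (1, 1).
P = [[-2, 1], [-1, 1]], D = diag(2, -1), P⁻¹ = [[-1, 1], [-1, 2]].
B⁶ = P·diag(64, 1)·P⁻¹ = [[127, -126], [63, -62]].
The requested entry is 127.

127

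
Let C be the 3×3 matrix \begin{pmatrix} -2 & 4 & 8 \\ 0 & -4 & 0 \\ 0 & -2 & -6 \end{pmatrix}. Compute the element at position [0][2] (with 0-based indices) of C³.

Characteristic polynomial: λ^3 + 12λ^2 + 44λ + 48 = (λ + 2)(λ + 4)(λ + 6), so the eigenvalues are -6, -4, -2.
λ=-4: eigenvector (2, 1, -1).
λ=-2: eigenvector (1, 0, 0).
λ=-6: eigenvector (-2, 0, 1).
P = [[2, 1, -2], [1, 0, 0], [-1, 0, 1]], D = diag(-4, -2, -6), P⁻¹ = [[0, 1, 0], [1, 0, 2], [0, 1, 1]].
C³ = P·diag(-64, -8, -216)·P⁻¹ = [[-8, 304, 416], [0, -64, 0], [0, -152, -216]].
The requested entry is 416.

416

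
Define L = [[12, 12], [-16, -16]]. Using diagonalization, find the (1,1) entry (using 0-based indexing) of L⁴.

1024

Characteristic polynomial: t^2 + 4t = t(t + 4), so the eigenvalues are -4, 0.
t=0: eigenvector (1, -1).
t=-4: eigenvector (-3, 4).
P = [[1, -3], [-1, 4]], D = diag(0, -4), P⁻¹ = [[4, 3], [1, 1]].
L⁴ = P·diag(0, 256)·P⁻¹ = [[-768, -768], [1024, 1024]].
The requested entry is 1024.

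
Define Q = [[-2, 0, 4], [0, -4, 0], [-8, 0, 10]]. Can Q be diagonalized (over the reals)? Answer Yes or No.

Characteristic polynomial: p(s) = s^3 - 4s^2 - 20s + 48 = (s - 6)(s - 2)(s + 4).
All 3 eigenvalues are distinct, so Q is diagonalizable.

Yes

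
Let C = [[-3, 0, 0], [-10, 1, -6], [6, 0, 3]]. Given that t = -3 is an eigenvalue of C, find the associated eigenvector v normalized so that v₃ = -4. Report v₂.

C + 3I = [[0, 0, 0], [-10, 4, -6], [6, 0, 6]].
Solving (C + 3I)v = 0 gives the eigenspace spanned by (4, 4, -4).
With v₃ = -4, v = (4, 4, -4), so v₂ = 4.

4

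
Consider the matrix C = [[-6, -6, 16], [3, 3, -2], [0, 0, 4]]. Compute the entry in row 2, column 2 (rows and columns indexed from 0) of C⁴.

256

Characteristic polynomial: s^3 - s^2 - 12s = s(s - 4)(s + 3), so the eigenvalues are -3, 0, 4.
s=4: eigenvector (1, 1, 1).
s=-3: eigenvector (2, -1, 0).
s=0: eigenvector (1, -1, 0).
P = [[1, 2, 1], [1, -1, -1], [1, 0, 0]], D = diag(4, -3, 0), P⁻¹ = [[0, 0, 1], [1, 1, -2], [-1, -2, 3]].
C⁴ = P·diag(256, 81, 0)·P⁻¹ = [[162, 162, -68], [-81, -81, 418], [0, 0, 256]].
The requested entry is 256.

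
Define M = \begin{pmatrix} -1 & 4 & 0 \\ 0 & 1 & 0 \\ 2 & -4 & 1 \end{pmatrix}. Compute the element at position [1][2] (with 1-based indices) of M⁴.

0

Characteristic polynomial: r^3 - r^2 - r + 1 = (r - 1)^2(r + 1), so the eigenvalues are -1, 1, 1.
r=-1: eigenvector (1, 0, -1).
r=1: eigenvector (2, 1, 0).
r=1: eigenvector (0, 0, 1).
P = [[1, 2, 0], [0, 1, 0], [-1, 0, 1]], D = diag(-1, 1, 1), P⁻¹ = [[1, -2, 0], [0, 1, 0], [1, -2, 1]].
M⁴ = P·diag(1, 1, 1)·P⁻¹ = [[1, 0, 0], [0, 1, 0], [0, 0, 1]].
The requested entry is 0.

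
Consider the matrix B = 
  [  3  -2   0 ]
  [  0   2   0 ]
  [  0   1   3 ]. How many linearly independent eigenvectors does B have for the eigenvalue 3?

B − 3I = [[0, -2, 0], [0, -1, 0], [0, 1, 0]].
This matrix has rank 1, so its null space has dimension 3 − 1 = 2.

2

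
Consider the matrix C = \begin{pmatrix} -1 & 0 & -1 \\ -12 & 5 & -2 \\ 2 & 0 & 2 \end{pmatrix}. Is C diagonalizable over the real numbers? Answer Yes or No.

Yes

Characteristic polynomial: p(λ) = λ^3 - 6λ^2 + 5λ = λ(λ - 5)(λ - 1).
All 3 eigenvalues are distinct, so C is diagonalizable.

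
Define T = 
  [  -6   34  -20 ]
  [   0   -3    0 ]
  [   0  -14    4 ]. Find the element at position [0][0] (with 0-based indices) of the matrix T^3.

Characteristic polynomial: r^3 + 5r^2 - 18r - 72 = (r - 4)(r + 3)(r + 6), so the eigenvalues are -6, -3, 4.
r=-6: eigenvector (1, 0, 0).
r=-3: eigenvector (-2, 1, 2).
r=4: eigenvector (-2, 0, 1).
P = [[1, -2, -2], [0, 1, 0], [0, 2, 1]], D = diag(-6, -3, 4), P⁻¹ = [[1, -2, 2], [0, 1, 0], [0, -2, 1]].
T³ = P·diag(-216, -27, 64)·P⁻¹ = [[-216, 742, -560], [0, -27, 0], [0, -182, 64]].
The requested entry is -216.

-216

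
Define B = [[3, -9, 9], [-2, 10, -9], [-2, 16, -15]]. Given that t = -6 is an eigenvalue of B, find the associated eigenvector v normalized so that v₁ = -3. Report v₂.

B + 6I = [[9, -9, 9], [-2, 16, -9], [-2, 16, -9]].
Solving (B + 6I)v = 0 gives the eigenspace spanned by (-3, 3, 6).
With v₁ = -3, v = (-3, 3, 6), so v₂ = 3.

3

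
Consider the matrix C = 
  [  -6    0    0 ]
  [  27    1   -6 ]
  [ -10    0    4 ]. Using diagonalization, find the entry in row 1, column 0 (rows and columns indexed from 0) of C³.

777

Characteristic polynomial: r^3 + r^2 - 26r + 24 = (r - 4)(r - 1)(r + 6), so the eigenvalues are -6, 1, 4.
r=4: eigenvector (0, 2, -1).
r=-6: eigenvector (1, -3, 1).
r=1: eigenvector (0, 1, 0).
P = [[0, 1, 0], [2, -3, 1], [-1, 1, 0]], D = diag(4, -6, 1), P⁻¹ = [[1, 0, -1], [1, 0, 0], [1, 1, 2]].
C³ = P·diag(64, -216, 1)·P⁻¹ = [[-216, 0, 0], [777, 1, -126], [-280, 0, 64]].
The requested entry is 777.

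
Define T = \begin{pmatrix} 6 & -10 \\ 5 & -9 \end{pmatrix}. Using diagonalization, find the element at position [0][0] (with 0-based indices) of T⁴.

-254

Characteristic polynomial: r^2 + 3r - 4 = (r - 1)(r + 4), so the eigenvalues are -4, 1.
r=-4: eigenvector (1, 1).
r=1: eigenvector (2, 1).
P = [[1, 2], [1, 1]], D = diag(-4, 1), P⁻¹ = [[-1, 2], [1, -1]].
T⁴ = P·diag(256, 1)·P⁻¹ = [[-254, 510], [-255, 511]].
The requested entry is -254.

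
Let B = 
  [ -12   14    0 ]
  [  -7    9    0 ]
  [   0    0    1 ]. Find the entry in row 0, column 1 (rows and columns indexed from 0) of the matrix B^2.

-42

Characteristic polynomial: r^3 + 2r^2 - 13r + 10 = (r - 2)(r - 1)(r + 5), so the eigenvalues are -5, 1, 2.
r=2: eigenvector (-1, -1, 0).
r=-5: eigenvector (2, 1, 0).
r=1: eigenvector (0, 0, 1).
P = [[-1, 2, 0], [-1, 1, 0], [0, 0, 1]], D = diag(2, -5, 1), P⁻¹ = [[1, -2, 0], [1, -1, 0], [0, 0, 1]].
B² = P·diag(4, 25, 1)·P⁻¹ = [[46, -42, 0], [21, -17, 0], [0, 0, 1]].
The requested entry is -42.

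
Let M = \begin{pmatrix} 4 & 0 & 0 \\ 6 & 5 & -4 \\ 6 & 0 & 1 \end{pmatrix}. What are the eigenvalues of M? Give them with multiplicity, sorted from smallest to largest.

1, 4, 5

Characteristic polynomial: p(μ) = μ^3 - 10μ^2 + 29μ - 20 = (μ - 5)(μ - 4)(μ - 1).
Roots (with multiplicity): 1, 4, 5.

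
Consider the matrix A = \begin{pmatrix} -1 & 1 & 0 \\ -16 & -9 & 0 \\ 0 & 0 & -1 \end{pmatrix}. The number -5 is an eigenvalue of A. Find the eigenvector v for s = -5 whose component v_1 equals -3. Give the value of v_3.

A + 5I = [[4, 1, 0], [-16, -4, 0], [0, 0, 4]].
Solving (A + 5I)v = 0 gives the eigenspace spanned by (-3, 12, 0).
With v_1 = -3, v = (-3, 12, 0), so v_3 = 0.

0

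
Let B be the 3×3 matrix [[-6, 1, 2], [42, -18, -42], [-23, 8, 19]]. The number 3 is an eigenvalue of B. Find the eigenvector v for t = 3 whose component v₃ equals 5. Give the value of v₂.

B − 3I = [[-9, 1, 2], [42, -21, -42], [-23, 8, 16]].
Solving (B − 3I)v = 0 gives the eigenspace spanned by (0, -10, 5).
With v₃ = 5, v = (0, -10, 5), so v₂ = -10.

-10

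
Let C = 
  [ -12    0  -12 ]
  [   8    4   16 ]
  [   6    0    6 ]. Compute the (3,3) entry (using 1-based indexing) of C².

-36

Characteristic polynomial: λ^3 + 2λ^2 - 24λ = λ(λ - 4)(λ + 6), so the eigenvalues are -6, 0, 4.
λ=0: eigenvector (-1, -2, 1).
λ=4: eigenvector (0, 1, 0).
λ=-6: eigenvector (-2, 0, 1).
P = [[-1, 0, -2], [-2, 1, 0], [1, 0, 1]], D = diag(0, 4, -6), P⁻¹ = [[1, 0, 2], [2, 1, 4], [-1, 0, -1]].
C² = P·diag(0, 16, 36)·P⁻¹ = [[72, 0, 72], [32, 16, 64], [-36, 0, -36]].
The requested entry is -36.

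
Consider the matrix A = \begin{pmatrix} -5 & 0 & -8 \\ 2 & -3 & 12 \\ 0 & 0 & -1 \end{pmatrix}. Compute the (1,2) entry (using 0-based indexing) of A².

Characteristic polynomial: s^3 + 9s^2 + 23s + 15 = (s + 1)(s + 3)(s + 5), so the eigenvalues are -5, -3, -1.
s=-5: eigenvector (1, -1, 0).
s=-3: eigenvector (0, 1, 0).
s=-1: eigenvector (-2, 4, 1).
P = [[1, 0, -2], [-1, 1, 4], [0, 0, 1]], D = diag(-5, -3, -1), P⁻¹ = [[1, 0, 2], [1, 1, -2], [0, 0, 1]].
A² = P·diag(25, 9, 1)·P⁻¹ = [[25, 0, 48], [-16, 9, -64], [0, 0, 1]].
The requested entry is -64.

-64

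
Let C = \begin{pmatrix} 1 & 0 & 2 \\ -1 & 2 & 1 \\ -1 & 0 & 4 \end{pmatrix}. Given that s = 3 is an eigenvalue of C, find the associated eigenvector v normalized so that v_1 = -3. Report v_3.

C − 3I = [[-2, 0, 2], [-1, -1, 1], [-1, 0, 1]].
Solving (C − 3I)v = 0 gives the eigenspace spanned by (-3, 0, -3).
With v_1 = -3, v = (-3, 0, -3), so v_3 = -3.

-3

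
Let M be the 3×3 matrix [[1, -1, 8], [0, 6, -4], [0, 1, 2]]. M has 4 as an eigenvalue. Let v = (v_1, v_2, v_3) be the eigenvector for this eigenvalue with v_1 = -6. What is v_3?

-3

M − 4I = [[-3, -1, 8], [0, 2, -4], [0, 1, -2]].
Solving (M − 4I)v = 0 gives the eigenspace spanned by (-6, -6, -3).
With v_1 = -6, v = (-6, -6, -3), so v_3 = -3.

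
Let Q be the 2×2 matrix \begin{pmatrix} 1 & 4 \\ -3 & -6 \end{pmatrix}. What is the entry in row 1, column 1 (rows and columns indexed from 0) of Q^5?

-876

Characteristic polynomial: r^2 + 5r + 6 = (r + 2)(r + 3), so the eigenvalues are -3, -2.
r=-2: eigenvector (4, -3).
r=-3: eigenvector (-1, 1).
P = [[4, -1], [-3, 1]], D = diag(-2, -3), P⁻¹ = [[1, 1], [3, 4]].
Q⁵ = P·diag(-32, -243)·P⁻¹ = [[601, 844], [-633, -876]].
The requested entry is -876.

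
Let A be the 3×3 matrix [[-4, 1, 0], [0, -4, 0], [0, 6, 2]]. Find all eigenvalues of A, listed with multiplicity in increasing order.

Characteristic polynomial: p(r) = r^3 + 6r^2 - 32 = (r - 2)(r + 4)^2.
Roots (with multiplicity): -4, -4, 2.

-4, -4, 2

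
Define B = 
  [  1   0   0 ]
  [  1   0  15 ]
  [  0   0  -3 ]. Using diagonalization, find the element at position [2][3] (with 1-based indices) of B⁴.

-405

Characteristic polynomial: λ^3 + 2λ^2 - 3λ = λ(λ - 1)(λ + 3), so the eigenvalues are -3, 0, 1.
λ=1: eigenvector (1, 1, 0).
λ=0: eigenvector (0, 1, 0).
λ=-3: eigenvector (0, -5, 1).
P = [[1, 0, 0], [1, 1, -5], [0, 0, 1]], D = diag(1, 0, -3), P⁻¹ = [[1, 0, 0], [-1, 1, 5], [0, 0, 1]].
B⁴ = P·diag(1, 0, 81)·P⁻¹ = [[1, 0, 0], [1, 0, -405], [0, 0, 81]].
The requested entry is -405.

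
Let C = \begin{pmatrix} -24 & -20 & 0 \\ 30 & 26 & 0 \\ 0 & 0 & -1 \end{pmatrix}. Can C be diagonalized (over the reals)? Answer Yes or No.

Yes

Characteristic polynomial: p(r) = r^3 - r^2 - 26r - 24 = (r - 6)(r + 1)(r + 4).
All 3 eigenvalues are distinct, so C is diagonalizable.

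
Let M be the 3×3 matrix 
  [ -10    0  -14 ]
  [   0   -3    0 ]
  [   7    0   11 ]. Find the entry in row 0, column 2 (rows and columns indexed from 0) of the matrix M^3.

Characteristic polynomial: μ^3 + 2μ^2 - 15μ - 36 = (μ - 4)(μ + 3)^2, so the eigenvalues are -3, -3, 4.
μ=-3: eigenvector (2, 0, -1).
μ=-3: eigenvector (0, 1, 0).
μ=4: eigenvector (1, 0, -1).
P = [[2, 0, 1], [0, 1, 0], [-1, 0, -1]], D = diag(-3, -3, 4), P⁻¹ = [[1, 0, 1], [0, 1, 0], [-1, 0, -2]].
M³ = P·diag(-27, -27, 64)·P⁻¹ = [[-118, 0, -182], [0, -27, 0], [91, 0, 155]].
The requested entry is -182.

-182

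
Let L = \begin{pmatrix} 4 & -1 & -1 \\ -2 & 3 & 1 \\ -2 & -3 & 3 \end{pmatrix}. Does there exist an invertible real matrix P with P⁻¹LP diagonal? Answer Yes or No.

Characteristic polynomial: p(r) = r^3 - 10r^2 + 32r - 32 = (r - 4)^2(r - 2).
r = 4 has algebraic multiplicity 2; rank(L − 4I) = 2, so geometric multiplicity = 1.
Geometric multiplicity < algebraic multiplicity, so L is not diagonalizable.

No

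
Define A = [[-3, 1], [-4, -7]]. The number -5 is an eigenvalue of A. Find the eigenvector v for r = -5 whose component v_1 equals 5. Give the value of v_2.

-10

A + 5I = [[2, 1], [-4, -2]].
Solving (A + 5I)v = 0 gives the eigenspace spanned by (5, -10).
With v_1 = 5, v = (5, -10), so v_2 = -10.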